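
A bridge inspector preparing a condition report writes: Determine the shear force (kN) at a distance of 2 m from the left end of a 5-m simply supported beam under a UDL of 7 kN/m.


R_A = w * L / 2 = 7 * 5 / 2 = 17.5 kN
V(x) = R_A - w * x = 17.5 - 7 * 2
= 3.5 kN

3.5 kN


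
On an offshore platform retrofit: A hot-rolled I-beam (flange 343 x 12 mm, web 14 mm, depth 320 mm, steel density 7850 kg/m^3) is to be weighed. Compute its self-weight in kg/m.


A_flanges = 2 * 343 * 12 = 8232 mm^2
A_web = (320 - 2 * 12) * 14 = 4144 mm^2
A_total = 8232 + 4144 = 12376 mm^2 = 0.012376 m^2
Weight = rho * A = 7850 * 0.012376 = 97.1516 kg/m

97.1516 kg/m


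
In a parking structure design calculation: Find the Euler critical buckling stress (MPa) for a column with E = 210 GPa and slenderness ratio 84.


sigma_cr = pi^2 * E / lambda^2
= 9.8696 * 210000.0 / 84^2
= 9.8696 * 210000.0 / 7056
= 293.7382 MPa

293.7382 MPa


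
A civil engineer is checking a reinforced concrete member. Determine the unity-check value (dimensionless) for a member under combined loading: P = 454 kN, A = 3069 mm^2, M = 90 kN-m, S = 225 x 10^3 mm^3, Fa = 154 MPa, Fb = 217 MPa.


f_a = P / A = 454000.0 / 3069 = 147.9309 MPa
f_b = M / S = 90000000.0 / 225000.0 = 400.0 MPa
Ratio = f_a / Fa + f_b / Fb
= 147.9309 / 154 + 400.0 / 217
= 2.8039 (dimensionless)

2.8039 (dimensionless)


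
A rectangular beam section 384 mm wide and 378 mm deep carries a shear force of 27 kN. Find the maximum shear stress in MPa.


A = b * h = 384 * 378 = 145152 mm^2
V = 27 kN = 27000.0 N
tau_max = 1.5 * V / A = 1.5 * 27000.0 / 145152
= 0.279 MPa

0.279 MPa


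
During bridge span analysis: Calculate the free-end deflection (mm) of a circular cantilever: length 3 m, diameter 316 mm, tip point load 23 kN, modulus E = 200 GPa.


I = pi * d^4 / 64 = pi * 316^4 / 64 = 489461153.31 mm^4
L = 3000.0 mm, P = 23000.0 N, E = 200000.0 MPa
delta = P * L^3 / (3 * E * I)
= 23000.0 * 3000.0^3 / (3 * 200000.0 * 489461153.31)
= 2.1146 mm

2.1146 mm


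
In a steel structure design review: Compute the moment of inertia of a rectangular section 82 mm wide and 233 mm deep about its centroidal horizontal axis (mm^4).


I = b * h^3 / 12
= 82 * 233^3 / 12
= 82 * 12649337 / 12
= 86437136.17 mm^4

86437136.17 mm^4


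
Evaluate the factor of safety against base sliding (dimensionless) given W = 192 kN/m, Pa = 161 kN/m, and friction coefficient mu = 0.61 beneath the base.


Resisting force = mu * W = 0.61 * 192 = 117.12 kN/m
FOS = Resisting / Driving = 117.12 / 161
= 0.7275 (dimensionless)

0.7275 (dimensionless)


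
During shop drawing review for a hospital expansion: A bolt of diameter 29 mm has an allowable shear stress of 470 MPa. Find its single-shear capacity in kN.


A = pi * d^2 / 4 = pi * 29^2 / 4 = 660.5199 mm^2
V = f_v * A / 1000 = 470 * 660.5199 / 1000
= 310.4443 kN

310.4443 kN


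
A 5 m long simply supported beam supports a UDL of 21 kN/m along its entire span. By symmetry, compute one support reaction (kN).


Total load = w * L = 21 * 5 = 105 kN
By symmetry, each reaction R = total / 2 = 105 / 2 = 52.5 kN

52.5 kN


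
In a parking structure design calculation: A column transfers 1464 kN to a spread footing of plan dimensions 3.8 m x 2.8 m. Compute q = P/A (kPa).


A = 3.8 * 2.8 = 10.64 m^2
q = P / A = 1464 / 10.64
= 137.594 kPa

137.594 kPa


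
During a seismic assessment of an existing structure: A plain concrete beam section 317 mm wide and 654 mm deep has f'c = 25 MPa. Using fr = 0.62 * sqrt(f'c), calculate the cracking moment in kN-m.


fr = 0.62 * sqrt(25) = 0.62 * 5.0 = 3.1 MPa
I = 317 * 654^3 / 12 = 7389435474.0 mm^4
y_t = 327.0 mm
M_cr = fr * I / y_t = 3.1 * 7389435474.0 / 327.0 N-mm
= 70.0528 kN-m

70.0528 kN-m


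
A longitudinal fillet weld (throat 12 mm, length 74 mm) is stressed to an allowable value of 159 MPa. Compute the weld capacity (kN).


Strength = throat * length * allowable stress
= 12 * 74 * 159 N
= 141192 N
= 141.19 kN

141.19 kN


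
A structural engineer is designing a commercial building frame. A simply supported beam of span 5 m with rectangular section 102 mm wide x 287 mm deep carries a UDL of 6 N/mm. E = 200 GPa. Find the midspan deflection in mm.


I = 102 * 287^3 / 12 = 200939175.5 mm^4
L = 5000.0 mm, w = 6 N/mm, E = 200000.0 MPa
delta = 5 * w * L^4 / (384 * E * I)
= 5 * 6 * 5000.0^4 / (384 * 200000.0 * 200939175.5)
= 1.215 mm

1.215 mm


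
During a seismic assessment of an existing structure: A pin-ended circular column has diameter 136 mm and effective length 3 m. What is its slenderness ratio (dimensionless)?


Radius of gyration r = d / 4 = 136 / 4 = 34.0 mm
L_eff = 3000.0 mm
Slenderness ratio = L / r = 3000.0 / 34.0 = 88.24 (dimensionless)

88.24 (dimensionless)


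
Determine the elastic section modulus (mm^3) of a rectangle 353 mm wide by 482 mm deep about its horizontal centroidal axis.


S = b * h^2 / 6
= 353 * 482^2 / 6
= 353 * 232324 / 6
= 13668395.33 mm^3

13668395.33 mm^3


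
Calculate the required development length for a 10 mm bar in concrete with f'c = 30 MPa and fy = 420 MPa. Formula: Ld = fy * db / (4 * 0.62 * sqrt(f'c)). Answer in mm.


Ld = (fy * db) / (4 * 0.62 * sqrt(f'c))
= (420 * 10) / (4 * 0.62 * sqrt(30))
= 4200 / 13.5835
= 309.2 mm

309.2 mm


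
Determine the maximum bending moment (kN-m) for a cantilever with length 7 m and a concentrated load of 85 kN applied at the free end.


For a cantilever with a point load at the free end:
M_max = P * L = 85 * 7 = 595 kN-m

595 kN-m


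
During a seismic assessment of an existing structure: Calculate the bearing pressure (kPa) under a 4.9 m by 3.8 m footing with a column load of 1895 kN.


A = 4.9 * 3.8 = 18.62 m^2
q = P / A = 1895 / 18.62
= 101.7723 kPa

101.7723 kPa


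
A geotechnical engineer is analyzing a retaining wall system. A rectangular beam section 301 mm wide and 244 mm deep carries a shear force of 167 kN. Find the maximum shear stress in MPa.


A = b * h = 301 * 244 = 73444 mm^2
V = 167 kN = 167000.0 N
tau_max = 1.5 * V / A = 1.5 * 167000.0 / 73444
= 3.4108 MPa

3.4108 MPa


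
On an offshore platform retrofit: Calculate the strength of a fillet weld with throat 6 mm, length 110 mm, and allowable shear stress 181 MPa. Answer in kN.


Strength = throat * length * allowable stress
= 6 * 110 * 181 N
= 119460 N
= 119.46 kN

119.46 kN


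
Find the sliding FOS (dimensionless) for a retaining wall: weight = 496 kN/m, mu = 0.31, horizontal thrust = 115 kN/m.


Resisting force = mu * W = 0.31 * 496 = 153.76 kN/m
FOS = Resisting / Driving = 153.76 / 115
= 1.337 (dimensionless)

1.337 (dimensionless)


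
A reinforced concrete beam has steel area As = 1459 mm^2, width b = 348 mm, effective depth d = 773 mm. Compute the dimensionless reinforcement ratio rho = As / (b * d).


rho = As / (b * d)
= 1459 / (348 * 773)
= 1459 / 269004
= 0.005424 (dimensionless)

0.005424 (dimensionless)


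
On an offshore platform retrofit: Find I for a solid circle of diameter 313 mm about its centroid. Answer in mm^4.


r = d / 2 = 313 / 2 = 156.5 mm
I = pi * r^4 / 4 = pi * 156.5^4 / 4
= 471137039.8 mm^4

471137039.8 mm^4


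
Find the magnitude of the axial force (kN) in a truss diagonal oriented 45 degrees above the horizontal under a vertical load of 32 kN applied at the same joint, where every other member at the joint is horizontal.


At the joint, only the diagonal has a vertical component, so vertical equilibrium gives:
F * sin(45) = 32
F = 32 / sin(45)
= 32 / 0.707107
= 45.25 kN

45.25 kN


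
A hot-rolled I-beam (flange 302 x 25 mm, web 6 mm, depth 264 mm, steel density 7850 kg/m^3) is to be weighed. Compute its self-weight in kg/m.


A_flanges = 2 * 302 * 25 = 15100 mm^2
A_web = (264 - 2 * 25) * 6 = 1284 mm^2
A_total = 15100 + 1284 = 16384 mm^2 = 0.016384 m^2
Weight = rho * A = 7850 * 0.016384 = 128.6144 kg/m

128.6144 kg/m


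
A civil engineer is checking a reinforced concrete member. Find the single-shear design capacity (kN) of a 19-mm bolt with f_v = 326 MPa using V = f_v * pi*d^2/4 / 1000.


A = pi * d^2 / 4 = pi * 19^2 / 4 = 283.5287 mm^2
V = f_v * A / 1000 = 326 * 283.5287 / 1000
= 92.4304 kN

92.4304 kN


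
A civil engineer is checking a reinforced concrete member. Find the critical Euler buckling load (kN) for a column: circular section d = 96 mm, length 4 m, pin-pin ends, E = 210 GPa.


I = pi * d^4 / 64 = 4169220.18 mm^4
L = 4000.0 mm
P_cr = pi^2 * E * I / L^2
= 9.8696 * 210000.0 * 4169220.18 / 4000.0^2
= 540074.77 N = 540.0748 kN

540.0748 kN


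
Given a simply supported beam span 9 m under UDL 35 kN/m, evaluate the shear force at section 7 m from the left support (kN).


R_A = w * L / 2 = 35 * 9 / 2 = 157.5 kN
V(x) = R_A - w * x = 157.5 - 35 * 7
= -87.5 kN

-87.5 kN


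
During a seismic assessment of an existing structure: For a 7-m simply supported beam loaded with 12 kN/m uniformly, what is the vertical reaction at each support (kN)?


Total load = w * L = 12 * 7 = 84 kN
By symmetry, each reaction R = total / 2 = 84 / 2 = 42.0 kN

42.0 kN


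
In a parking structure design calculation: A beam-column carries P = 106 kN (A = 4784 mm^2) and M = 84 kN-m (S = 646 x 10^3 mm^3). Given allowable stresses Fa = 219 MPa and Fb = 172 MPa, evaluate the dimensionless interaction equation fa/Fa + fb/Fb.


f_a = P / A = 106000.0 / 4784 = 22.1572 MPa
f_b = M / S = 84000000.0 / 646000.0 = 130.031 MPa
Ratio = f_a / Fa + f_b / Fb
= 22.1572 / 219 + 130.031 / 172
= 0.8572 (dimensionless)

0.8572 (dimensionless)


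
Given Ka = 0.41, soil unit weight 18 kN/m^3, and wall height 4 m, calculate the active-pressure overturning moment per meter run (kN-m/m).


Pa = 0.5 * Ka * gamma * H^2
= 0.5 * 0.41 * 18 * 4^2
= 59.04 kN/m
Arm = H / 3 = 4 / 3 = 1.3333 m
Mo = Pa * arm = Pa * H / 3 = 59.04 * 4 / 3 = 78.72 kN-m/m

78.72 kN-m/m


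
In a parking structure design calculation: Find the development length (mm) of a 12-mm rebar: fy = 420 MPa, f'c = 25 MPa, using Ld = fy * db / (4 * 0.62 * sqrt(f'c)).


Ld = (fy * db) / (4 * 0.62 * sqrt(f'c))
= (420 * 12) / (4 * 0.62 * sqrt(25))
= 5040 / 12.4
= 406.45 mm

406.45 mm


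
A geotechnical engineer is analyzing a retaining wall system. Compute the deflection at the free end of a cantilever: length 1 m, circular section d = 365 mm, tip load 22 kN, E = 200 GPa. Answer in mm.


I = pi * d^4 / 64 = pi * 365^4 / 64 = 871247122.07 mm^4
L = 1000.0 mm, P = 22000.0 N, E = 200000.0 MPa
delta = P * L^3 / (3 * E * I)
= 22000.0 * 1000.0^3 / (3 * 200000.0 * 871247122.07)
= 0.0421 mm

0.0421 mm


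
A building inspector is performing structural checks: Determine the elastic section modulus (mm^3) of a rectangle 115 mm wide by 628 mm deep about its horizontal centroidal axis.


S = b * h^2 / 6
= 115 * 628^2 / 6
= 115 * 394384 / 6
= 7559026.67 mm^3

7559026.67 mm^3


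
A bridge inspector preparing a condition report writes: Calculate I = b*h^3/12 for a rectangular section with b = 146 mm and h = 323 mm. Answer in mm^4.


I = b * h^3 / 12
= 146 * 323^3 / 12
= 146 * 33698267 / 12
= 409995581.83 mm^4

409995581.83 mm^4


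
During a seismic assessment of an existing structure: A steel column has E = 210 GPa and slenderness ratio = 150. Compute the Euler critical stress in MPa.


sigma_cr = pi^2 * E / lambda^2
= 9.8696 * 210000.0 / 150^2
= 9.8696 * 210000.0 / 22500
= 92.1163 MPa

92.1163 MPa


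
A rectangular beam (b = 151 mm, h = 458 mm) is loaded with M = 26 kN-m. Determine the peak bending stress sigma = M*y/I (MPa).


I = b * h^3 / 12 = 151 * 458^3 / 12 = 1208904892.67 mm^4
y = h / 2 = 458 / 2 = 229.0 mm
M = 26 kN-m = 26000000.0 N-mm
sigma = M * y / I = 26000000.0 * 229.0 / 1208904892.67
= 4.93 MPa

4.93 MPa


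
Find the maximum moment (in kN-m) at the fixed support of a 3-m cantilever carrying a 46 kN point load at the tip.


For a cantilever with a point load at the free end:
M_max = P * L = 46 * 3 = 138 kN-m

138 kN-m


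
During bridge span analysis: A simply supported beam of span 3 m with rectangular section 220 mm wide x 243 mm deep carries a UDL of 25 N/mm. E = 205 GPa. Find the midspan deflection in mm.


I = 220 * 243^3 / 12 = 263063295.0 mm^4
L = 3000.0 mm, w = 25 N/mm, E = 205000.0 MPa
delta = 5 * w * L^4 / (384 * E * I)
= 5 * 25 * 3000.0^4 / (384 * 205000.0 * 263063295.0)
= 0.4889 mm

0.4889 mm


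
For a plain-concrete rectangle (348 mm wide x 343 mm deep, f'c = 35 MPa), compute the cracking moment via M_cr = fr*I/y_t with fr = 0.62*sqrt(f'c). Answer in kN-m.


fr = 0.62 * sqrt(35) = 0.62 * 5.9161 = 3.668 MPa
I = 348 * 343^3 / 12 = 1170254603.0 mm^4
y_t = 171.5 mm
M_cr = fr * I / y_t = 3.668 * 1170254603.0 / 171.5 N-mm
= 25.0289 kN-m

25.0289 kN-m


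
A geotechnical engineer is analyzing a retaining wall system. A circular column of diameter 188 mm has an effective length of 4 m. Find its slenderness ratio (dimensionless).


Radius of gyration r = d / 4 = 188 / 4 = 47.0 mm
L_eff = 4000.0 mm
Slenderness ratio = L / r = 4000.0 / 47.0 = 85.11 (dimensionless)

85.11 (dimensionless)


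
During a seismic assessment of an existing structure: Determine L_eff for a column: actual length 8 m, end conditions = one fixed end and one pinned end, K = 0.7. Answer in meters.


L_eff = K * L
= 0.7 * 8
= 5.6 m

5.6 m


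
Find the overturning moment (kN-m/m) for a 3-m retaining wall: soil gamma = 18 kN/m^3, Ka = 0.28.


Pa = 0.5 * Ka * gamma * H^2
= 0.5 * 0.28 * 18 * 3^2
= 22.68 kN/m
Arm = H / 3 = 3 / 3 = 1.0 m
Mo = Pa * arm = Pa * H / 3 = 22.68 * 3 / 3 = 22.68 kN-m/m

22.68 kN-m/m


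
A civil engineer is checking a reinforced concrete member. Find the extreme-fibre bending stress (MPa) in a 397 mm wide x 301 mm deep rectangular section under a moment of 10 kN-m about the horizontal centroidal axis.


I = b * h^3 / 12 = 397 * 301^3 / 12 = 902212308.08 mm^4
y = h / 2 = 301 / 2 = 150.5 mm
M = 10 kN-m = 10000000.0 N-mm
sigma = M * y / I = 10000000.0 * 150.5 / 902212308.08
= 1.67 MPa

1.67 MPa


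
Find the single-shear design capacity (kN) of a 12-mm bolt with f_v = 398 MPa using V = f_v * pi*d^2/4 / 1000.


A = pi * d^2 / 4 = pi * 12^2 / 4 = 113.0973 mm^2
V = f_v * A / 1000 = 398 * 113.0973 / 1000
= 45.0127 kN

45.0127 kN


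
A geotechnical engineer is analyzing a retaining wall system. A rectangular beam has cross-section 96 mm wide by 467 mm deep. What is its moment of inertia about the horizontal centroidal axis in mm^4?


I = b * h^3 / 12
= 96 * 467^3 / 12
= 96 * 101847563 / 12
= 814780504.0 mm^4

814780504.0 mm^4


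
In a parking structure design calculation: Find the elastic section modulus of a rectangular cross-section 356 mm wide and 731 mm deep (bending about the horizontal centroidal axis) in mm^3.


S = b * h^2 / 6
= 356 * 731^2 / 6
= 356 * 534361 / 6
= 31705419.33 mm^3

31705419.33 mm^3


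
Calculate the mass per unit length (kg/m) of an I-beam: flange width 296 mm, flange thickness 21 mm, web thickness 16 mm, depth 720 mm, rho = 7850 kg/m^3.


A_flanges = 2 * 296 * 21 = 12432 mm^2
A_web = (720 - 2 * 21) * 16 = 10848 mm^2
A_total = 12432 + 10848 = 23280 mm^2 = 0.023280 m^2
Weight = rho * A = 7850 * 0.023280 = 182.748 kg/m

182.748 kg/m


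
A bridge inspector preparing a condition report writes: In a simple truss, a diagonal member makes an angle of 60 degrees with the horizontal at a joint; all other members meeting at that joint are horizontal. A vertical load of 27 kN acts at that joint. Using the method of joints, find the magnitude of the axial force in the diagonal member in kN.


At the joint, only the diagonal has a vertical component, so vertical equilibrium gives:
F * sin(60) = 27
F = 27 / sin(60)
= 27 / 0.866025
= 31.18 kN

31.18 kN


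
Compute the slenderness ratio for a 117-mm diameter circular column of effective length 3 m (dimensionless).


Radius of gyration r = d / 4 = 117 / 4 = 29.25 mm
L_eff = 3000.0 mm
Slenderness ratio = L / r = 3000.0 / 29.25 = 102.56 (dimensionless)

102.56 (dimensionless)


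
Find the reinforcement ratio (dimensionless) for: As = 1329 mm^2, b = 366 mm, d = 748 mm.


rho = As / (b * d)
= 1329 / (366 * 748)
= 1329 / 273768
= 0.004854 (dimensionless)

0.004854 (dimensionless)


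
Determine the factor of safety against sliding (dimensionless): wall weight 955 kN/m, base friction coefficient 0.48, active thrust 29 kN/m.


Resisting force = mu * W = 0.48 * 955 = 458.4 kN/m
FOS = Resisting / Driving = 458.4 / 29
= 15.8069 (dimensionless)

15.8069 (dimensionless)


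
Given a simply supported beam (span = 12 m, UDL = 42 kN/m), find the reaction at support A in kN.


Total load = w * L = 42 * 12 = 504 kN
By symmetry, each reaction R = total / 2 = 504 / 2 = 252.0 kN

252.0 kN


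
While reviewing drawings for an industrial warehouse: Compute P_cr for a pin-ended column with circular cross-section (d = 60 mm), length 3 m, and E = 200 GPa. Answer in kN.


I = pi * d^4 / 64 = 636172.51 mm^4
L = 3000.0 mm
P_cr = pi^2 * E * I / L^2
= 9.8696 * 200000.0 * 636172.51 / 3000.0^2
= 139528.25 N = 139.5282 kN

139.5282 kN


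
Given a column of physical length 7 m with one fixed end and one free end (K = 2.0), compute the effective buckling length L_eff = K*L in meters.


L_eff = K * L
= 2.0 * 7
= 14.0 m

14.0 m


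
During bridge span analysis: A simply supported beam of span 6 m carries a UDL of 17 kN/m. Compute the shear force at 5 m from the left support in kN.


R_A = w * L / 2 = 17 * 6 / 2 = 51.0 kN
V(x) = R_A - w * x = 51.0 - 17 * 5
= -34.0 kN

-34.0 kN


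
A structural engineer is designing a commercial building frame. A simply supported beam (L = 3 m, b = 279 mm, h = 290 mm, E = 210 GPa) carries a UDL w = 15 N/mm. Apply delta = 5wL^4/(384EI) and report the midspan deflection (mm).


I = 279 * 290^3 / 12 = 567044250.0 mm^4
L = 3000.0 mm, w = 15 N/mm, E = 210000.0 MPa
delta = 5 * w * L^4 / (384 * E * I)
= 5 * 15 * 3000.0^4 / (384 * 210000.0 * 567044250.0)
= 0.1329 mm

0.1329 mm


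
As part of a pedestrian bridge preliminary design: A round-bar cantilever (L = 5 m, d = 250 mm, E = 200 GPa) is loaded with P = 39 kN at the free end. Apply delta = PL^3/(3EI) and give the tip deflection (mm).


I = pi * d^4 / 64 = pi * 250^4 / 64 = 191747598.49 mm^4
L = 5000.0 mm, P = 39000.0 N, E = 200000.0 MPa
delta = P * L^3 / (3 * E * I)
= 39000.0 * 5000.0^3 / (3 * 200000.0 * 191747598.49)
= 42.3734 mm

42.3734 mm


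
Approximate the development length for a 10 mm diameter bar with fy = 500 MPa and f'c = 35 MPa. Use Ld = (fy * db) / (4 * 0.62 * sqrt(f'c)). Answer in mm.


Ld = (fy * db) / (4 * 0.62 * sqrt(f'c))
= (500 * 10) / (4 * 0.62 * sqrt(35))
= 5000 / 14.6719
= 340.79 mm

340.79 mm


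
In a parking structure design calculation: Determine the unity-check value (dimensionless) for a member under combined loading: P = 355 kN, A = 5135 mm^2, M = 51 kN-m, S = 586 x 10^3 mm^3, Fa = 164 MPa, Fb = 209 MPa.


f_a = P / A = 355000.0 / 5135 = 69.1334 MPa
f_b = M / S = 51000000.0 / 586000.0 = 87.0307 MPa
Ratio = f_a / Fa + f_b / Fb
= 69.1334 / 164 + 87.0307 / 209
= 0.838 (dimensionless)

0.838 (dimensionless)


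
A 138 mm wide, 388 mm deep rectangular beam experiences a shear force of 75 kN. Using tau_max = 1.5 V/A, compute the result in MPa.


A = b * h = 138 * 388 = 53544 mm^2
V = 75 kN = 75000.0 N
tau_max = 1.5 * V / A = 1.5 * 75000.0 / 53544
= 2.1011 MPa

2.1011 MPa


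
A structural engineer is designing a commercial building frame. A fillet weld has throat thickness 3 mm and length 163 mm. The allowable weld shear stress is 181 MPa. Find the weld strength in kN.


Strength = throat * length * allowable stress
= 3 * 163 * 181 N
= 88509 N
= 88.51 kN

88.51 kN


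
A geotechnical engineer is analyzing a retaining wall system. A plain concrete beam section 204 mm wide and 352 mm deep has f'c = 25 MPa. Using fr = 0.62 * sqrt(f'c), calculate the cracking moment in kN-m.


fr = 0.62 * sqrt(25) = 0.62 * 5.0 = 3.1 MPa
I = 204 * 352^3 / 12 = 741441536.0 mm^4
y_t = 176.0 mm
M_cr = fr * I / y_t = 3.1 * 741441536.0 / 176.0 N-mm
= 13.0595 kN-m

13.0595 kN-m


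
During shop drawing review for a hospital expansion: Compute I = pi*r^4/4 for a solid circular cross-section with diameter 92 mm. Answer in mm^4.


r = d / 2 = 92 / 2 = 46.0 mm
I = pi * r^4 / 4 = pi * 46.0^4 / 4
= 3516585.72 mm^4

3516585.72 mm^4


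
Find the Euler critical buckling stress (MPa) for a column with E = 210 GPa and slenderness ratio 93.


sigma_cr = pi^2 * E / lambda^2
= 9.8696 * 210000.0 / 93^2
= 9.8696 * 210000.0 / 8649
= 239.6366 MPa

239.6366 MPa


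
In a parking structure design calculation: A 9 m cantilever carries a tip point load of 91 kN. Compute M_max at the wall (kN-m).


For a cantilever with a point load at the free end:
M_max = P * L = 91 * 9 = 819 kN-m

819 kN-m


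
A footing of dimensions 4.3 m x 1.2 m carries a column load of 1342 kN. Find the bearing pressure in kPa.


A = 4.3 * 1.2 = 5.16 m^2
q = P / A = 1342 / 5.16
= 260.0775 kPa

260.0775 kPa


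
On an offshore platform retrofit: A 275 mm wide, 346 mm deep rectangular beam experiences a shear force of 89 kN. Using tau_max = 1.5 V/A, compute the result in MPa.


A = b * h = 275 * 346 = 95150 mm^2
V = 89 kN = 89000.0 N
tau_max = 1.5 * V / A = 1.5 * 89000.0 / 95150
= 1.403 MPa

1.403 MPa


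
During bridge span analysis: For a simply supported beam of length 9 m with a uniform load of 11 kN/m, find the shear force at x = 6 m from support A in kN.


R_A = w * L / 2 = 11 * 9 / 2 = 49.5 kN
V(x) = R_A - w * x = 49.5 - 11 * 6
= -16.5 kN

-16.5 kN


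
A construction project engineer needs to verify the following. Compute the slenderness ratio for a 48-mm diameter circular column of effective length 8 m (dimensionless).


Radius of gyration r = d / 4 = 48 / 4 = 12.0 mm
L_eff = 8000.0 mm
Slenderness ratio = L / r = 8000.0 / 12.0 = 666.67 (dimensionless)

666.67 (dimensionless)


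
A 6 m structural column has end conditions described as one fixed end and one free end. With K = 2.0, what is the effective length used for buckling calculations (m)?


L_eff = K * L
= 2.0 * 6
= 12.0 m

12.0 m


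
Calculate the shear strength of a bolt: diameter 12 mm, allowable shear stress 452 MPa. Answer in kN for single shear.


A = pi * d^2 / 4 = pi * 12^2 / 4 = 113.0973 mm^2
V = f_v * A / 1000 = 452 * 113.0973 / 1000
= 51.12 kN

51.12 kN


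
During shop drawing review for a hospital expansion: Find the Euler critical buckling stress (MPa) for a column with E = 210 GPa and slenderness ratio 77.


sigma_cr = pi^2 * E / lambda^2
= 9.8696 * 210000.0 / 77^2
= 9.8696 * 210000.0 / 5929
= 349.5728 MPa

349.5728 MPa


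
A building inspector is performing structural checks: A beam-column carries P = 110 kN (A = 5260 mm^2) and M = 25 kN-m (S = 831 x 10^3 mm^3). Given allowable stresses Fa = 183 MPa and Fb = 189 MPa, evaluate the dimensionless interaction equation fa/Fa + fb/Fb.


f_a = P / A = 110000.0 / 5260 = 20.9125 MPa
f_b = M / S = 25000000.0 / 831000.0 = 30.0842 MPa
Ratio = f_a / Fa + f_b / Fb
= 20.9125 / 183 + 30.0842 / 189
= 0.2735 (dimensionless)

0.2735 (dimensionless)


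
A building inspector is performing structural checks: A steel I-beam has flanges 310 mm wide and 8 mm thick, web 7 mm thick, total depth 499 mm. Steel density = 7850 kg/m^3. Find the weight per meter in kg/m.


A_flanges = 2 * 310 * 8 = 4960 mm^2
A_web = (499 - 2 * 8) * 7 = 3381 mm^2
A_total = 4960 + 3381 = 8341 mm^2 = 0.008341 m^2
Weight = rho * A = 7850 * 0.008341 = 65.4768 kg/m

65.4768 kg/m


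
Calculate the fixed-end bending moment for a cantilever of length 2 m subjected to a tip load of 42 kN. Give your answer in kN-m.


For a cantilever with a point load at the free end:
M_max = P * L = 42 * 2 = 84 kN-m

84 kN-m


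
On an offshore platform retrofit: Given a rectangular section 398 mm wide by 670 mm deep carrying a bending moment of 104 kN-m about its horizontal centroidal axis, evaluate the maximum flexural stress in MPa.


I = b * h^3 / 12 = 398 * 670^3 / 12 = 9975306166.67 mm^4
y = h / 2 = 670 / 2 = 335.0 mm
M = 104 kN-m = 104000000.0 N-mm
sigma = M * y / I = 104000000.0 * 335.0 / 9975306166.67
= 3.49 MPa

3.49 MPa


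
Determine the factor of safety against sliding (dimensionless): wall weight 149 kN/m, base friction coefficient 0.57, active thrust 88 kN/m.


Resisting force = mu * W = 0.57 * 149 = 84.93 kN/m
FOS = Resisting / Driving = 84.93 / 88
= 0.9651 (dimensionless)

0.9651 (dimensionless)


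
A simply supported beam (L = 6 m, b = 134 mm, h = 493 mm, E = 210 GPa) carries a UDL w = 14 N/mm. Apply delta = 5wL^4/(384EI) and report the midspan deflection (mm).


I = 134 * 493^3 / 12 = 1338025253.17 mm^4
L = 6000.0 mm, w = 14 N/mm, E = 210000.0 MPa
delta = 5 * w * L^4 / (384 * E * I)
= 5 * 14 * 6000.0^4 / (384 * 210000.0 * 1338025253.17)
= 0.8408 mm

0.8408 mm


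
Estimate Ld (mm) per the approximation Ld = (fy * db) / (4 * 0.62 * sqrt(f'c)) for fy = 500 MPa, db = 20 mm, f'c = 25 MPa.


Ld = (fy * db) / (4 * 0.62 * sqrt(f'c))
= (500 * 20) / (4 * 0.62 * sqrt(25))
= 10000 / 12.4
= 806.45 mm

806.45 mm


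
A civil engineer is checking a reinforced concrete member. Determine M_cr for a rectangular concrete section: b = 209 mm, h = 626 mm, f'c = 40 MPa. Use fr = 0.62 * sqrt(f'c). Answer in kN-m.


fr = 0.62 * sqrt(40) = 0.62 * 6.3246 = 3.9212 MPa
I = 209 * 626^3 / 12 = 4272558715.33 mm^4
y_t = 313.0 mm
M_cr = fr * I / y_t = 3.9212 * 4272558715.33 / 313.0 N-mm
= 53.5261 kN-m

53.5261 kN-m


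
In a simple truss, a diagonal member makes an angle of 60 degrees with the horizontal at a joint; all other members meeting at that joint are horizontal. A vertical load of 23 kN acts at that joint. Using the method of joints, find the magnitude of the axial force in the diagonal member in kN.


At the joint, only the diagonal has a vertical component, so vertical equilibrium gives:
F * sin(60) = 23
F = 23 / sin(60)
= 23 / 0.866025
= 26.56 kN

26.56 kN


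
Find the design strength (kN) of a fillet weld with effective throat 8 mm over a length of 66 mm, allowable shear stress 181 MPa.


Strength = throat * length * allowable stress
= 8 * 66 * 181 N
= 95568 N
= 95.57 kN

95.57 kN


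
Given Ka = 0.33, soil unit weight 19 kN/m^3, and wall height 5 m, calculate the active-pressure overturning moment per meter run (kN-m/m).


Pa = 0.5 * Ka * gamma * H^2
= 0.5 * 0.33 * 19 * 5^2
= 78.375 kN/m
Arm = H / 3 = 5 / 3 = 1.6667 m
Mo = Pa * arm = Pa * H / 3 = 78.375 * 5 / 3 = 130.625 kN-m/m

130.625 kN-m/m


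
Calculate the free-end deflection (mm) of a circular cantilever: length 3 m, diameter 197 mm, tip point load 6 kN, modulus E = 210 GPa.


I = pi * d^4 / 64 = pi * 197^4 / 64 = 73932399.8 mm^4
L = 3000.0 mm, P = 6000.0 N, E = 210000.0 MPa
delta = P * L^3 / (3 * E * I)
= 6000.0 * 3000.0^3 / (3 * 210000.0 * 73932399.8)
= 3.4781 mm

3.4781 mm


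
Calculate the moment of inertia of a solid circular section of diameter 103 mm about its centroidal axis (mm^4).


r = d / 2 = 103 / 2 = 51.5 mm
I = pi * r^4 / 4 = pi * 51.5^4 / 4
= 5524828.45 mm^4

5524828.45 mm^4


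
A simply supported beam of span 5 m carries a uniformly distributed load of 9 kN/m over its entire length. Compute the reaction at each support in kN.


Total load = w * L = 9 * 5 = 45 kN
By symmetry, each reaction R = total / 2 = 45 / 2 = 22.5 kN

22.5 kN


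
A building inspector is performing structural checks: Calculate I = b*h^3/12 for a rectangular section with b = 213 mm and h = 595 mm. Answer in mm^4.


I = b * h^3 / 12
= 213 * 595^3 / 12
= 213 * 210644875 / 12
= 3738946531.25 mm^4

3738946531.25 mm^4


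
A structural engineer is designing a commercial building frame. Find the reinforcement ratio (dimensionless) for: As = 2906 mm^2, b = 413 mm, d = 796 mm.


rho = As / (b * d)
= 2906 / (413 * 796)
= 2906 / 328748
= 0.00884 (dimensionless)

0.00884 (dimensionless)


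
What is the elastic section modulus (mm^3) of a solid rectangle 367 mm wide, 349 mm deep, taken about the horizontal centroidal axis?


S = b * h^2 / 6
= 367 * 349^2 / 6
= 367 * 121801 / 6
= 7450161.17 mm^3

7450161.17 mm^3


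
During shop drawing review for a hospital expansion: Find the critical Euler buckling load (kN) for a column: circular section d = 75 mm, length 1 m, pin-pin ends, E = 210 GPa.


I = pi * d^4 / 64 = 1553155.55 mm^4
L = 1000.0 mm
P_cr = pi^2 * E * I / L^2
= 9.8696 * 210000.0 * 1553155.55 / 1000.0^2
= 3219096.47 N = 3219.0965 kN

3219.0965 kN


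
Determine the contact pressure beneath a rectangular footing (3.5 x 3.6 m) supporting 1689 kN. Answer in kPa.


A = 3.5 * 3.6 = 12.6 m^2
q = P / A = 1689 / 12.6
= 134.0476 kPa

134.0476 kPa


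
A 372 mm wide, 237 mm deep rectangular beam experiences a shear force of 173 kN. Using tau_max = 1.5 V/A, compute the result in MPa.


A = b * h = 372 * 237 = 88164 mm^2
V = 173 kN = 173000.0 N
tau_max = 1.5 * V / A = 1.5 * 173000.0 / 88164
= 2.9434 MPa

2.9434 MPa


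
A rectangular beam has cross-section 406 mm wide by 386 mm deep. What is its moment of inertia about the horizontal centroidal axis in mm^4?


I = b * h^3 / 12
= 406 * 386^3 / 12
= 406 * 57512456 / 12
= 1945838094.67 mm^4

1945838094.67 mm^4


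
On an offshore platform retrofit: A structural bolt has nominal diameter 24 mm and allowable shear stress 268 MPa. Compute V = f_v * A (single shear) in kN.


A = pi * d^2 / 4 = pi * 24^2 / 4 = 452.3893 mm^2
V = f_v * A / 1000 = 268 * 452.3893 / 1000
= 121.2403 kN

121.2403 kN


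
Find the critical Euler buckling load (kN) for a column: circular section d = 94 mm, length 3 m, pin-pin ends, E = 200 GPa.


I = pi * d^4 / 64 = 3832492.5 mm^4
L = 3000.0 mm
P_cr = pi^2 * E * I / L^2
= 9.8696 * 200000.0 * 3832492.5 / 3000.0^2
= 840559.66 N = 840.5597 kN

840.5597 kN


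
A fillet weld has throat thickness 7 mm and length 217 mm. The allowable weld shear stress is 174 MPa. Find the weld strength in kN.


Strength = throat * length * allowable stress
= 7 * 217 * 174 N
= 264306 N
= 264.31 kN

264.31 kN


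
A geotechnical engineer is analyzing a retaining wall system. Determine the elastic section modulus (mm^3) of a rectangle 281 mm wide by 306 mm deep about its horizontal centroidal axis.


S = b * h^2 / 6
= 281 * 306^2 / 6
= 281 * 93636 / 6
= 4385286.0 mm^3

4385286.0 mm^3


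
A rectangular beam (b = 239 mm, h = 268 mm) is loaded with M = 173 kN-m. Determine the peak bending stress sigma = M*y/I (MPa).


I = b * h^3 / 12 = 239 * 268^3 / 12 = 383372570.67 mm^4
y = h / 2 = 268 / 2 = 134.0 mm
M = 173 kN-m = 173000000.0 N-mm
sigma = M * y / I = 173000000.0 * 134.0 / 383372570.67
= 60.47 MPa

60.47 MPa


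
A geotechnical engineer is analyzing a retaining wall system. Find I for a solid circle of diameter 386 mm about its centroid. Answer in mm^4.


r = d / 2 = 386 / 2 = 193.0 mm
I = pi * r^4 / 4 = pi * 193.0^4 / 4
= 1089730527.72 mm^4

1089730527.72 mm^4


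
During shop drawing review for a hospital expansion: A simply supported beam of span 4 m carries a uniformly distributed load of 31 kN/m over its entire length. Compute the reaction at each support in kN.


Total load = w * L = 31 * 4 = 124 kN
By symmetry, each reaction R = total / 2 = 124 / 2 = 62.0 kN

62.0 kN


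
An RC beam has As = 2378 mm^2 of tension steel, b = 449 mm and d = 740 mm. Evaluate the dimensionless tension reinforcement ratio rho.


rho = As / (b * d)
= 2378 / (449 * 740)
= 2378 / 332260
= 0.007157 (dimensionless)

0.007157 (dimensionless)


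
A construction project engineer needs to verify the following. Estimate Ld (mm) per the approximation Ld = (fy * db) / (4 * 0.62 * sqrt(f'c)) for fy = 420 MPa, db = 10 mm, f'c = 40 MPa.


Ld = (fy * db) / (4 * 0.62 * sqrt(f'c))
= (420 * 10) / (4 * 0.62 * sqrt(40))
= 4200 / 15.6849
= 267.77 mm

267.77 mm


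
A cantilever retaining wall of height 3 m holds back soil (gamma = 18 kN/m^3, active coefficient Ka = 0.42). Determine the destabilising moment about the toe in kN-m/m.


Pa = 0.5 * Ka * gamma * H^2
= 0.5 * 0.42 * 18 * 3^2
= 34.02 kN/m
Arm = H / 3 = 3 / 3 = 1.0 m
Mo = Pa * arm = Pa * H / 3 = 34.02 * 3 / 3 = 34.02 kN-m/m

34.02 kN-m/m


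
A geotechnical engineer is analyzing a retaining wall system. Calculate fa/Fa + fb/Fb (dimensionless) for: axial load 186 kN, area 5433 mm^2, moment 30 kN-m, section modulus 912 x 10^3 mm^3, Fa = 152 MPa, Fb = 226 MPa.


f_a = P / A = 186000.0 / 5433 = 34.2352 MPa
f_b = M / S = 30000000.0 / 912000.0 = 32.8947 MPa
Ratio = f_a / Fa + f_b / Fb
= 34.2352 / 152 + 32.8947 / 226
= 0.3708 (dimensionless)

0.3708 (dimensionless)


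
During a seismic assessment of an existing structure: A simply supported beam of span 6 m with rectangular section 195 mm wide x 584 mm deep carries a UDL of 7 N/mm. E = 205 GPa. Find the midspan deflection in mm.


I = 195 * 584^3 / 12 = 3236621440.0 mm^4
L = 6000.0 mm, w = 7 N/mm, E = 205000.0 MPa
delta = 5 * w * L^4 / (384 * E * I)
= 5 * 7 * 6000.0^4 / (384 * 205000.0 * 3236621440.0)
= 0.178 mm

0.178 mm


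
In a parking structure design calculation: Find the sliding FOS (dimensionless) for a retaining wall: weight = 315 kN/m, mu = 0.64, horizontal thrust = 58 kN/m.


Resisting force = mu * W = 0.64 * 315 = 201.6 kN/m
FOS = Resisting / Driving = 201.6 / 58
= 3.4759 (dimensionless)

3.4759 (dimensionless)


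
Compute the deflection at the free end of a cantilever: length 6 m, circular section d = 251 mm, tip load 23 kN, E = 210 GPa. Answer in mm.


I = pi * d^4 / 64 = pi * 251^4 / 64 = 194834016.97 mm^4
L = 6000.0 mm, P = 23000.0 N, E = 210000.0 MPa
delta = P * L^3 / (3 * E * I)
= 23000.0 * 6000.0^3 / (3 * 210000.0 * 194834016.97)
= 40.474 mm

40.474 mm


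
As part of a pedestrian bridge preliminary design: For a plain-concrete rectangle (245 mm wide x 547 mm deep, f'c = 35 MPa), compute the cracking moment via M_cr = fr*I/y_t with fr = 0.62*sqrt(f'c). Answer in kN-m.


fr = 0.62 * sqrt(35) = 0.62 * 5.9161 = 3.668 MPa
I = 245 * 547^3 / 12 = 3341541177.92 mm^4
y_t = 273.5 mm
M_cr = fr * I / y_t = 3.668 * 3341541177.92 / 273.5 N-mm
= 44.8142 kN-m

44.8142 kN-m


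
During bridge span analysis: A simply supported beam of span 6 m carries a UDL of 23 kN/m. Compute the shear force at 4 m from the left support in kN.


R_A = w * L / 2 = 23 * 6 / 2 = 69.0 kN
V(x) = R_A - w * x = 69.0 - 23 * 4
= -23.0 kN

-23.0 kN


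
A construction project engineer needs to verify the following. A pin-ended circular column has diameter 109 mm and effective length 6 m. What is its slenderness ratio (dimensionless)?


Radius of gyration r = d / 4 = 109 / 4 = 27.25 mm
L_eff = 6000.0 mm
Slenderness ratio = L / r = 6000.0 / 27.25 = 220.18 (dimensionless)

220.18 (dimensionless)


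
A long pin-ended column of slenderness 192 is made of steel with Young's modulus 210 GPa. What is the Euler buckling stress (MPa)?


sigma_cr = pi^2 * E / lambda^2
= 9.8696 * 210000.0 / 192^2
= 9.8696 * 210000.0 / 36864
= 56.2233 MPa

56.2233 MPa


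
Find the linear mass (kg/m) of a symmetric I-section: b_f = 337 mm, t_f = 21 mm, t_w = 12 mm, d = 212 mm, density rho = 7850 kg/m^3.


A_flanges = 2 * 337 * 21 = 14154 mm^2
A_web = (212 - 2 * 21) * 12 = 2040 mm^2
A_total = 14154 + 2040 = 16194 mm^2 = 0.016194 m^2
Weight = rho * A = 7850 * 0.016194 = 127.1229 kg/m

127.1229 kg/m


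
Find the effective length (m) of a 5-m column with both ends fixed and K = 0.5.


L_eff = K * L
= 0.5 * 5
= 2.5 m

2.5 m


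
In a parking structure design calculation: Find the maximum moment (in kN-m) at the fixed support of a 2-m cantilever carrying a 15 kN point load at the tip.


For a cantilever with a point load at the free end:
M_max = P * L = 15 * 2 = 30 kN-m

30 kN-m


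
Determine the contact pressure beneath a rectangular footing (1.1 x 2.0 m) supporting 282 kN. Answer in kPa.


A = 1.1 * 2.0 = 2.2 m^2
q = P / A = 282 / 2.2
= 128.1818 kPa

128.1818 kPa


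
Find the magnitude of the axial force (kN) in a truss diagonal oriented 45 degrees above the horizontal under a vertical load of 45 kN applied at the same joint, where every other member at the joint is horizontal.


At the joint, only the diagonal has a vertical component, so vertical equilibrium gives:
F * sin(45) = 45
F = 45 / sin(45)
= 45 / 0.707107
= 63.64 kN

63.64 kN


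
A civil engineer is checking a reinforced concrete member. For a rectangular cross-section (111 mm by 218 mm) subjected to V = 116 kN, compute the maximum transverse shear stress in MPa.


A = b * h = 111 * 218 = 24198 mm^2
V = 116 kN = 116000.0 N
tau_max = 1.5 * V / A = 1.5 * 116000.0 / 24198
= 7.1907 MPa

7.1907 MPa


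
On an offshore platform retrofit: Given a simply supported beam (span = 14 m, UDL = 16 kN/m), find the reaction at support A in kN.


Total load = w * L = 16 * 14 = 224 kN
By symmetry, each reaction R = total / 2 = 224 / 2 = 112.0 kN

112.0 kN


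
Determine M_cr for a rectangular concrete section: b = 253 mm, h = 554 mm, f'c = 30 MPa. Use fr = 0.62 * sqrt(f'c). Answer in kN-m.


fr = 0.62 * sqrt(30) = 0.62 * 5.4772 = 3.3959 MPa
I = 253 * 554^3 / 12 = 3584830032.67 mm^4
y_t = 277.0 mm
M_cr = fr * I / y_t = 3.3959 * 3584830032.67 / 277.0 N-mm
= 43.9482 kN-m

43.9482 kN-m


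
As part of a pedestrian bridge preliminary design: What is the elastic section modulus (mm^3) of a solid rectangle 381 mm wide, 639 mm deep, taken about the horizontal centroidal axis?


S = b * h^2 / 6
= 381 * 639^2 / 6
= 381 * 408321 / 6
= 25928383.5 mm^3

25928383.5 mm^3


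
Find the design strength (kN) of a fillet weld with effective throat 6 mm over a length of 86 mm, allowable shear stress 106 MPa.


Strength = throat * length * allowable stress
= 6 * 86 * 106 N
= 54696 N
= 54.7 kN

54.7 kN


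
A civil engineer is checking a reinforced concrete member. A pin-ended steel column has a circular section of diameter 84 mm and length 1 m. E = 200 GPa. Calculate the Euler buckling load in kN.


I = pi * d^4 / 64 = 2443920.32 mm^4
L = 1000.0 mm
P_cr = pi^2 * E * I / L^2
= 9.8696 * 200000.0 * 2443920.32 / 1000.0^2
= 4824105.36 N = 4824.1054 kN

4824.1054 kN


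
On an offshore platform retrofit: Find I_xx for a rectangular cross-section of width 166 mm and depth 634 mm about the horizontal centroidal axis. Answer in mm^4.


I = b * h^3 / 12
= 166 * 634^3 / 12
= 166 * 254840104 / 12
= 3525288105.33 mm^4

3525288105.33 mm^4


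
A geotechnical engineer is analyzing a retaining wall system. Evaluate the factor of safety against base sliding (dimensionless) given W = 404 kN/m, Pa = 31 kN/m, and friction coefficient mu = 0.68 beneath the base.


Resisting force = mu * W = 0.68 * 404 = 274.72 kN/m
FOS = Resisting / Driving = 274.72 / 31
= 8.8619 (dimensionless)

8.8619 (dimensionless)


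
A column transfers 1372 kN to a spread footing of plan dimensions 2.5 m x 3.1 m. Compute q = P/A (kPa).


A = 2.5 * 3.1 = 7.75 m^2
q = P / A = 1372 / 7.75
= 177.0323 kPa

177.0323 kPa


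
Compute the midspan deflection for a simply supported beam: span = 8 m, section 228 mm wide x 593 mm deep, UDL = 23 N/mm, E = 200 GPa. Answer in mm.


I = 228 * 593^3 / 12 = 3962029283.0 mm^4
L = 8000.0 mm, w = 23 N/mm, E = 200000.0 MPa
delta = 5 * w * L^4 / (384 * E * I)
= 5 * 23 * 8000.0^4 / (384 * 200000.0 * 3962029283.0)
= 1.548 mm

1.548 mm


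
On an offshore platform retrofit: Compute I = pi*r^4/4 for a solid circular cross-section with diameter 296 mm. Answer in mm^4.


r = d / 2 = 296 / 2 = 148.0 mm
I = pi * r^4 / 4 = pi * 148.0^4 / 4
= 376822427.47 mm^4

376822427.47 mm^4


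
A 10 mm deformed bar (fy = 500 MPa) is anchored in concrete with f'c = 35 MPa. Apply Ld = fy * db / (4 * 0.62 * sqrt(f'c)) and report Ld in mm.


Ld = (fy * db) / (4 * 0.62 * sqrt(f'c))
= (500 * 10) / (4 * 0.62 * sqrt(35))
= 5000 / 14.6719
= 340.79 mm

340.79 mm


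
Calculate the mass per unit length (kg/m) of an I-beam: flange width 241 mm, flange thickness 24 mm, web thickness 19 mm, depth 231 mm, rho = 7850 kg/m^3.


A_flanges = 2 * 241 * 24 = 11568 mm^2
A_web = (231 - 2 * 24) * 19 = 3477 mm^2
A_total = 11568 + 3477 = 15045 mm^2 = 0.015045 m^2
Weight = rho * A = 7850 * 0.015045 = 118.1033 kg/m

118.1033 kg/m
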